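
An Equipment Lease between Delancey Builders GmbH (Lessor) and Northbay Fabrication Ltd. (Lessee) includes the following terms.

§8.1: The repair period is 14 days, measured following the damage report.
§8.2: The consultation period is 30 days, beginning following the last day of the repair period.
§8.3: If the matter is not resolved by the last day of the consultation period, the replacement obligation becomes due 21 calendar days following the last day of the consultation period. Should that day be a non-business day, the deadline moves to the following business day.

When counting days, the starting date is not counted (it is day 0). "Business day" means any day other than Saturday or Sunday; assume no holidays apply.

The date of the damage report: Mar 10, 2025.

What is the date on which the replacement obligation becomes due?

May 14, 2025

The last day of the repair period: 14 calendar days after Mar 10, 2025 is Mar 24, 2025.
The last day of the consultation period: Mar 24, 2025 + 30 days = Apr 23, 2025.
The date on which the replacement obligation becomes due: Apr 23, 2025 + 21 days = May 14, 2025. May 14, 2025 is a Wednesday, so no roll-forward applies.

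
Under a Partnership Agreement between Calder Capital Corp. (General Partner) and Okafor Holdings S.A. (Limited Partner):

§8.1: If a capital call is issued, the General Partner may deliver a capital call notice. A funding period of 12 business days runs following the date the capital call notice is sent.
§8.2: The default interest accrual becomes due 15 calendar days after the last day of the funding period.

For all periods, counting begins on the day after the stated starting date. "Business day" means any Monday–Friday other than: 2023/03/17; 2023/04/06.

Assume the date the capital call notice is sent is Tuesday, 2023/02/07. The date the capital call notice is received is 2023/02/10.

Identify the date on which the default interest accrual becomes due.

2023/03/10

The last day of the funding period: 12 business days after Tuesday, 2023/02/07, skipping weekends — Feb 8, Feb 9, Feb 10, Feb 13, …, Feb 21, Feb 22, Feb 23 — lands on Thursday, 2023/02/23.
The date on which the default interest accrual becomes due: 15 calendar days after 2023/02/23 is 2023/03/10.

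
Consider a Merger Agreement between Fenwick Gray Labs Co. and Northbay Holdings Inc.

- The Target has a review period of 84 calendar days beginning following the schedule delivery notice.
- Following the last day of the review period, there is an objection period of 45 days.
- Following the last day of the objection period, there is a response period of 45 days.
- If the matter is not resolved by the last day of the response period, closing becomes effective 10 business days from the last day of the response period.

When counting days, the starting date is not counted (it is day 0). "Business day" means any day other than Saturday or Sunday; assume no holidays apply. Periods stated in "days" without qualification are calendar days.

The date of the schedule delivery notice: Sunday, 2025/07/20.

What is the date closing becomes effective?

Adding 84 calendar days to 2025/07/20 gives 2025/10/12, which is the last day of the review period.
The last day of the objection period: 45 calendar days after 2025/10/12 is 2025/11/26.
Adding 45 calendar days to 2025/11/26 gives 2026/01/10, which is the last day of the response period.
The date closing becomes effective: 10 business days after Saturday, 2026/01/10, skipping weekends — Jan 12, Jan 13, Jan 14, Jan 15, Jan 16, Jan 19, Jan 20, Jan 21, Jan 22, Jan 23 — lands on Friday, 2026/01/23.

2026/01/23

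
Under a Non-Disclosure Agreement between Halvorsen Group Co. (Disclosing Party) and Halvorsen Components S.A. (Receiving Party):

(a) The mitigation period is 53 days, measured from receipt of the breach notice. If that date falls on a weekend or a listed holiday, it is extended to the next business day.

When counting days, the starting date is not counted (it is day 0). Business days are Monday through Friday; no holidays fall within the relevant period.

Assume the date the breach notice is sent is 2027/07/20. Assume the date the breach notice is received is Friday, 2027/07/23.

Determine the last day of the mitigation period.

2027/09/14

The last day of the mitigation period: 2027/07/23 + 53 days = 2027/09/14. 2027/09/14 is a Tuesday, so no roll-forward applies.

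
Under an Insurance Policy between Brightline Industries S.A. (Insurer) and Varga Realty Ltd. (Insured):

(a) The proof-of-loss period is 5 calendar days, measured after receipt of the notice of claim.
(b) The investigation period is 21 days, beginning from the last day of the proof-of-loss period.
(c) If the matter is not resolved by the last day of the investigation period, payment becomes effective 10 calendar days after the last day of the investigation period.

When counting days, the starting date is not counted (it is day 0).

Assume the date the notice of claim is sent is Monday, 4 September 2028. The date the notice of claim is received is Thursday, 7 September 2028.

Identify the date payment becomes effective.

The last day of the proof-of-loss period: 7 September 2028 + 5 days = 12 September 2028.
Adding 21 calendar days to 12 September 2028 gives 3 October 2028, which is the last day of the investigation period.
Adding 10 calendar days to 3 October 2028 gives 13 October 2028, which is the date payment becomes effective.

13 October 2028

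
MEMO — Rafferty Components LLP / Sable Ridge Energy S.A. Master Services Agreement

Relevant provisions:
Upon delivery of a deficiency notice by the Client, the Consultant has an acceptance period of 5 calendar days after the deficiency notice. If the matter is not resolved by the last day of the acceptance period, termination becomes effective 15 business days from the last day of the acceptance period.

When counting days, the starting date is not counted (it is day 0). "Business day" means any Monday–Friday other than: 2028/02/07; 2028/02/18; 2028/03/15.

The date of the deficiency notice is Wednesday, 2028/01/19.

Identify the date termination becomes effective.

The last day of the acceptance period: 2028/01/19 + 5 days = 2028/01/24.
The date termination becomes effective: counting 15 business days from Monday, 2028/01/24 (Jan 25, Jan 26, Jan 27, Jan 28, …, Feb 11, Feb 14, Feb 15, skipping weekends and the listed holiday on Feb 7) reaches Tuesday, 2028/02/15.

2028/02/15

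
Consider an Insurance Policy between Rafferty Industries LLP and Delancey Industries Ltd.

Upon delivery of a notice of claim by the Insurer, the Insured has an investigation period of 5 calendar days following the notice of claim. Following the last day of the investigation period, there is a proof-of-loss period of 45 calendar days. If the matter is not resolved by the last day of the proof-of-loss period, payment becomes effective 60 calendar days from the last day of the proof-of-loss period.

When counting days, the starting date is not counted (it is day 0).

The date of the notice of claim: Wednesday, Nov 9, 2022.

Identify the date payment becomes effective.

The last day of the investigation period: 5 calendar days after Nov 9, 2022 is Nov 14, 2022.
The last day of the proof-of-loss period: 45 calendar days after Nov 14, 2022 is Dec 29, 2022.
The date payment becomes effective: 60 calendar days after Dec 29, 2022 is Feb 27, 2023.

Feb 27, 2023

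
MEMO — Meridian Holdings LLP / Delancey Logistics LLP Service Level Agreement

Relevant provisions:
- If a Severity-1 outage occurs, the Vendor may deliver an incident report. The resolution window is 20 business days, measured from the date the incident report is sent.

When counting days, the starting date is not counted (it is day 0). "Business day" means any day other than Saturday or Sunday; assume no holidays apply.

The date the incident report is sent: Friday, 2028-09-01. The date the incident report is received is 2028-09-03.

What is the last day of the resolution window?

2028-09-29

The last day of the resolution window: counting 20 business days from Friday, 2028-09-01 (Sep 4, Sep 5, Sep 6, Sep 7, …, Sep 27, Sep 28, Sep 29, skipping weekends) reaches Friday, 2028-09-29.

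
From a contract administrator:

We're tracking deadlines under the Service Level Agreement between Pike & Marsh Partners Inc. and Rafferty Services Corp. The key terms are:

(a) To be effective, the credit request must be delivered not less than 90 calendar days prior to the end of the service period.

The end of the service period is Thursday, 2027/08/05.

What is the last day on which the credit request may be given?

2027/08/05 minus 90 days is 2027/05/07.

2027/05/07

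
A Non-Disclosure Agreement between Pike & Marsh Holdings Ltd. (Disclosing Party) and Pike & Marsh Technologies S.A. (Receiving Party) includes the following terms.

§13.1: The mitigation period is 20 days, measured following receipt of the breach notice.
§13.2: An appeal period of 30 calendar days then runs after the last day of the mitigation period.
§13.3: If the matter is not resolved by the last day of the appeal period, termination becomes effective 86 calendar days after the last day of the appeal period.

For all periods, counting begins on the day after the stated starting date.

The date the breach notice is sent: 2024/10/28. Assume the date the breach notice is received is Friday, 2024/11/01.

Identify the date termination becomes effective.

2025/03/17

The last day of the mitigation period: 20 calendar days after 2024/11/01 is 2024/11/21.
Adding 30 calendar days to 2024/11/21 gives 2024/12/21, which is the last day of the appeal period.
The date termination becomes effective: 86 calendar days after 2024/12/21 is 2025/03/17.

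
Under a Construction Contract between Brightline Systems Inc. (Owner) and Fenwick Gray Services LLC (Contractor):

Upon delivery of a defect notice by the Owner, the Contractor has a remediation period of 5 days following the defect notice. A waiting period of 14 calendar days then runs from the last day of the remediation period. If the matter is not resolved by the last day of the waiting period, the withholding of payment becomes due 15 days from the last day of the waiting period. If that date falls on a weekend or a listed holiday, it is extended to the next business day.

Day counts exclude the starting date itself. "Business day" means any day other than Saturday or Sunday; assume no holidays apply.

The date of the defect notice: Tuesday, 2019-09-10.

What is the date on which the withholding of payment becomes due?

The last day of the remediation period: 2019-09-10 + 5 days = 2019-09-15.
The last day of the waiting period: 14 calendar days after 2019-09-15 is 2019-09-29.
The date on which the withholding of payment becomes due: 15 calendar days after 2019-09-29 is 2019-10-14. 2019-10-14 is a Monday, so no roll-forward applies.

2019-10-14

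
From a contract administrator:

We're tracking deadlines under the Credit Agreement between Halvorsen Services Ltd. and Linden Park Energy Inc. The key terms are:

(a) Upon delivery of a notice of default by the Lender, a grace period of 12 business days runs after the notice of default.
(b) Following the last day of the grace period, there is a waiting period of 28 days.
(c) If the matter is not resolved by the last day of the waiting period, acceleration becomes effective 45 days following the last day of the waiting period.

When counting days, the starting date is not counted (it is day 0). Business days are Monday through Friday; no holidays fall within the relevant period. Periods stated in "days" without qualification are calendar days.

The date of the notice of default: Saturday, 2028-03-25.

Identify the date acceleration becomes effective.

2028-06-23

The last day of the grace period: counting 12 business days from Saturday, 2028-03-25 (Mar 27, Mar 28, Mar 29, Mar 30, …, Apr 7, Apr 10, Apr 11, skipping weekends) reaches Tuesday, 2028-04-11.
Adding 28 calendar days to 2028-04-11 gives 2028-05-09, which is the last day of the waiting period.
The date acceleration becomes effective: 2028-05-09 + 45 days = 2028-06-23.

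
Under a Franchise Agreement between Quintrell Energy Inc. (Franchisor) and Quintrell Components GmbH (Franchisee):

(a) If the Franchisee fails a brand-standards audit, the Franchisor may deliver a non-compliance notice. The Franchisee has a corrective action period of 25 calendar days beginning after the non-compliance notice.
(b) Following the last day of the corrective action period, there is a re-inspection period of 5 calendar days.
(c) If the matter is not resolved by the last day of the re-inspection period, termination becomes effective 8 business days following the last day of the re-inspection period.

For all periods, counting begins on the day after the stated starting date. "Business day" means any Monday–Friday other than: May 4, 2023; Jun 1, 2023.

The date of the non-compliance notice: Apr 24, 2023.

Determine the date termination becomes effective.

The last day of the corrective action period: Apr 24, 2023 + 25 days = May 19, 2023.
Adding 5 calendar days to May 19, 2023 gives May 24, 2023, which is the last day of the re-inspection period.
The date termination becomes effective: 8 business days after Wednesday, May 24, 2023, skipping weekends and the listed holiday on Jun 1 — May 25, May 26, May 29, May 30, May 31, Jun 2, Jun 5, Jun 6 — lands on Tuesday, Jun 6, 2023.

Jun 6, 2023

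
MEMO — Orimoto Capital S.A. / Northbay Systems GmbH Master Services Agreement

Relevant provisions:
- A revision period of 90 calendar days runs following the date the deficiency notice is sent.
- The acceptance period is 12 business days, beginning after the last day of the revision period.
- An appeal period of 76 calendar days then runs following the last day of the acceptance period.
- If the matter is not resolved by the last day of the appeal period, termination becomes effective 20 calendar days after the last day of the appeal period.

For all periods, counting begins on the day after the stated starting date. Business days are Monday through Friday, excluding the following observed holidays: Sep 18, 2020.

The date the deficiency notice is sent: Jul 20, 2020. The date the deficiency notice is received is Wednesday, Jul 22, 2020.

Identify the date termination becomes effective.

Feb 7, 2021

The last day of the revision period: Jul 20, 2020 + 90 days = Oct 18, 2020.
From Sunday, Oct 18, 2020, 12 business days (Oct 19, Oct 20, Oct 21, Oct 22, …, Oct 30, Nov 2, Nov 3, skipping weekends) brings us to Tuesday, Nov 3, 2020, which is the last day of the acceptance period.
Adding 76 calendar days to Nov 3, 2020 gives Jan 18, 2021, which is the last day of the appeal period.
Adding 20 calendar days to Jan 18, 2021 gives Feb 7, 2021, which is the date termination becomes effective.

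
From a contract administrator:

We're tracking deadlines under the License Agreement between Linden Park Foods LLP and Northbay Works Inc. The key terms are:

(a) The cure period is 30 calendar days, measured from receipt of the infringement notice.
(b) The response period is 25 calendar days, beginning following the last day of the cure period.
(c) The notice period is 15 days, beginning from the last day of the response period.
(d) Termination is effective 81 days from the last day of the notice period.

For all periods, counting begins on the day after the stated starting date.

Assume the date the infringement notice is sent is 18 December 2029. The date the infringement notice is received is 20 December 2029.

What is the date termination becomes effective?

20 May 2030

The last day of the cure period: 30 calendar days after 20 December 2029 is 19 January 2030.
The last day of the response period: 25 calendar days after 19 January 2030 is 13 February 2030.
The last day of the notice period: 15 calendar days after 13 February 2030 is 28 February 2030.
The date termination becomes effective: 28 February 2030 + 81 days = 20 May 2030.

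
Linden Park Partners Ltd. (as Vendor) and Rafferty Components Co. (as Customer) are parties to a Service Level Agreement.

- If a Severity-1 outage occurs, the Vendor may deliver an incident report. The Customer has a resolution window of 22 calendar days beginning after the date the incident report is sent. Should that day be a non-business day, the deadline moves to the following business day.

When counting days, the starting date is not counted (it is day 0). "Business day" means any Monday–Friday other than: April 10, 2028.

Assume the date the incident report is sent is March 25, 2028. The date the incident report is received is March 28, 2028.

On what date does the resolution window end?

The last day of the resolution window: 22 calendar days after March 25, 2028 is April 16, 2028. That falls on a Sunday, so it rolls to the next business day, Monday, April 17, 2028.

April 17, 2028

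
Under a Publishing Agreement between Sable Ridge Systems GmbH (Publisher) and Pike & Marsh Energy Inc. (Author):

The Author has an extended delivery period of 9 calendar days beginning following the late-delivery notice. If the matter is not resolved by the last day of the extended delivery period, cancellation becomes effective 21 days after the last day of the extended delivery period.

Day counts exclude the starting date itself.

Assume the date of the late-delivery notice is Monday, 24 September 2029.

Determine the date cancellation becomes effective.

24 October 2029

Adding 9 calendar days to 24 September 2029 gives 3 October 2029, which is the last day of the extended delivery period.
The date cancellation becomes effective: 21 calendar days after 3 October 2029 is 24 October 2029.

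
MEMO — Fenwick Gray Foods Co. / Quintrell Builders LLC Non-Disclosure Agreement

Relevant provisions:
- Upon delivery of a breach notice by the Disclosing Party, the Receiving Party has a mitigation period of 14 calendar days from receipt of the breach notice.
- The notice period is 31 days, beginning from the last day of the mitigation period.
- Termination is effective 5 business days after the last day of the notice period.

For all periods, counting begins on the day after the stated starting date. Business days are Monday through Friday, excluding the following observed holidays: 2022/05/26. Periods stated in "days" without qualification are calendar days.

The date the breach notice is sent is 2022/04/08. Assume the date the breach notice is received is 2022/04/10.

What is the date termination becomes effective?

2022/06/02

The last day of the mitigation period: 14 calendar days after 2022/04/10 is 2022/04/24.
The last day of the notice period: 2022/04/24 + 31 days = 2022/05/25.
From Wednesday, 2022/05/25, 5 business days (May 27, May 30, May 31, Jun 1, Jun 2, skipping weekends and the listed holiday on May 26) brings us to Thursday, 2022/06/02, which is the date termination becomes effective.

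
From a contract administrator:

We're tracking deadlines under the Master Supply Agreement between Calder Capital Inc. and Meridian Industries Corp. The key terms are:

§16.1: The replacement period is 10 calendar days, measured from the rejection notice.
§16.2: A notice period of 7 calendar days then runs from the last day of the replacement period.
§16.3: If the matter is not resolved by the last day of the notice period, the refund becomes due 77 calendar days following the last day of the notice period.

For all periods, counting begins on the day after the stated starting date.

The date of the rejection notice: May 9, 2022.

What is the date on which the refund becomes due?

The last day of the replacement period: May 9, 2022 + 10 days = May 19, 2022.
Adding 7 calendar days to May 19, 2022 gives May 26, 2022, which is the last day of the notice period.
The date on which the refund becomes due: 77 calendar days after May 26, 2022 is August 11, 2022.

August 11, 2022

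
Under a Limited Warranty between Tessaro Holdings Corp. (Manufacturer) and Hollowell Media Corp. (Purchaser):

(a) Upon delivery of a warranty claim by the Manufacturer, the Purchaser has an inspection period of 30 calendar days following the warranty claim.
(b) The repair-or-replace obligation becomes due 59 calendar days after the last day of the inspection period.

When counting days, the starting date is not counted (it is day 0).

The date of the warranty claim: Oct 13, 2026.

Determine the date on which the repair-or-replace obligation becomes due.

Jan 10, 2027

Adding 30 calendar days to Oct 13, 2026 gives Nov 12, 2026, which is the last day of the inspection period.
The date on which the repair-or-replace obligation becomes due: Nov 12, 2026 + 59 days = Jan 10, 2027.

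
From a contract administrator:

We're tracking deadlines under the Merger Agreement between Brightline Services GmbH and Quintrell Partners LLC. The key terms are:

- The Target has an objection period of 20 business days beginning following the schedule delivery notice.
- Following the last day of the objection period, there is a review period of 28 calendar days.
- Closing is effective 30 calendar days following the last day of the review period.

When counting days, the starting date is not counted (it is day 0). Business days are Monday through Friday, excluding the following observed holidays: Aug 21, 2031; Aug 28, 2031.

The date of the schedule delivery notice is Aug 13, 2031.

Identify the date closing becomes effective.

Nov 9, 2031

From Wednesday, Aug 13, 2031, 20 business days (Aug 14, Aug 15, Aug 18, Aug 19, …, Sep 10, Sep 11, Sep 12, skipping weekends and the listed holidays on Aug 21, Aug 28) brings us to Friday, Sep 12, 2031, which is the last day of the objection period.
Adding 28 calendar days to Sep 12, 2031 gives Oct 10, 2031, which is the last day of the review period.
Adding 30 calendar days to Oct 10, 2031 gives Nov 9, 2031, which is the date closing becomes effective.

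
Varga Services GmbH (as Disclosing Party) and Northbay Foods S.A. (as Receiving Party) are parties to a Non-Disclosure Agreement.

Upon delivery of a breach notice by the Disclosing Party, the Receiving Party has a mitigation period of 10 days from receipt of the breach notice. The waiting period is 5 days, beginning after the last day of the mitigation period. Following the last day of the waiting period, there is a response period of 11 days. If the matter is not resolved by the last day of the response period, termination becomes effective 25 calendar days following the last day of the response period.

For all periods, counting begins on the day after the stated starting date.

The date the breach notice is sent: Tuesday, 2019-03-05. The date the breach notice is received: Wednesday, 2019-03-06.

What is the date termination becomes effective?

The last day of the mitigation period: 2019-03-06 + 10 days = 2019-03-16.
Adding 5 calendar days to 2019-03-16 gives 2019-03-21, which is the last day of the waiting period.
Adding 11 calendar days to 2019-03-21 gives 2019-04-01, which is the last day of the response period.
The date termination becomes effective: 2019-04-01 + 25 days = 2019-04-26.

2019-04-26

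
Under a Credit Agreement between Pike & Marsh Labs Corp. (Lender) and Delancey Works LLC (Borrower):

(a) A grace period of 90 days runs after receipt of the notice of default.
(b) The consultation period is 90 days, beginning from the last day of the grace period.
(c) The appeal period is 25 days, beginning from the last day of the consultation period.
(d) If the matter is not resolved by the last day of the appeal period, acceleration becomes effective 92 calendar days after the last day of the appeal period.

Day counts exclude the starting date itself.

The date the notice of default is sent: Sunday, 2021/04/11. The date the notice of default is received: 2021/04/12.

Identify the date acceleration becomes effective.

2022/02/03

The last day of the grace period: 90 calendar days after 2021/04/12 is 2021/07/11.
The last day of the consultation period: 90 calendar days after 2021/07/11 is 2021/10/09.
Adding 25 calendar days to 2021/10/09 gives 2021/11/03, which is the last day of the appeal period.
The date acceleration becomes effective: 2021/11/03 + 92 days = 2022/02/03.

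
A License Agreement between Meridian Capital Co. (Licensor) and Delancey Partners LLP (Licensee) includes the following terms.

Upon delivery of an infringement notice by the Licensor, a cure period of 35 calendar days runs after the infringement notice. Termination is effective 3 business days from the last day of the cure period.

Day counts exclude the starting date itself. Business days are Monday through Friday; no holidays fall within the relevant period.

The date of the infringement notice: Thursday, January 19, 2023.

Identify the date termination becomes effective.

The last day of the cure period: January 19, 2023 + 35 days = February 23, 2023.
The date termination becomes effective: counting 3 business days from Thursday, February 23, 2023 (Feb 24, Feb 27, Feb 28, skipping weekends) reaches Tuesday, February 28, 2023.

February 28, 2023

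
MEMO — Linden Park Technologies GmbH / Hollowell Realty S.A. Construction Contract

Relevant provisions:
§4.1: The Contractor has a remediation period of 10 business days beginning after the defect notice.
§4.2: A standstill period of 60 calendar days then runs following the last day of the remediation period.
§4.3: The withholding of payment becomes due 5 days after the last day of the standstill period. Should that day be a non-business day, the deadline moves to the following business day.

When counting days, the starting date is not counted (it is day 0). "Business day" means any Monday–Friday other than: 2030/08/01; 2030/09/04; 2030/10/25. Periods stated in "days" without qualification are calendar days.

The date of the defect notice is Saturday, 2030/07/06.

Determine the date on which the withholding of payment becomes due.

The last day of the remediation period: counting 10 business days from Saturday, 2030/07/06 (Jul 8, Jul 9, Jul 10, Jul 11, Jul 12, Jul 15, Jul 16, Jul 17, Jul 18, Jul 19, skipping weekends) reaches Friday, 2030/07/19.
The last day of the standstill period: 2030/07/19 + 60 days = 2030/09/17.
The date on which the withholding of payment becomes due: 5 calendar days after 2030/09/17 is 2030/09/22. That falls on a Sunday, so it rolls to the next business day, Monday, 2030/09/23.

2030/09/23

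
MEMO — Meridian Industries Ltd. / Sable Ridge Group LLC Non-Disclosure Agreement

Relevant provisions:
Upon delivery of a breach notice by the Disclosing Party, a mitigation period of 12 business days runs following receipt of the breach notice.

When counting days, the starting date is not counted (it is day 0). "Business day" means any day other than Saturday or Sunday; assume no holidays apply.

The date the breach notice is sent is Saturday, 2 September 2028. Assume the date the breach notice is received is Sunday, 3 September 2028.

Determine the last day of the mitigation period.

From Sunday, 3 September 2028, 12 business days (Sep 4, Sep 5, Sep 6, Sep 7, …, Sep 15, Sep 18, Sep 19, skipping weekends) brings us to Tuesday, 19 September 2028, which is the last day of the mitigation period.

19 September 2028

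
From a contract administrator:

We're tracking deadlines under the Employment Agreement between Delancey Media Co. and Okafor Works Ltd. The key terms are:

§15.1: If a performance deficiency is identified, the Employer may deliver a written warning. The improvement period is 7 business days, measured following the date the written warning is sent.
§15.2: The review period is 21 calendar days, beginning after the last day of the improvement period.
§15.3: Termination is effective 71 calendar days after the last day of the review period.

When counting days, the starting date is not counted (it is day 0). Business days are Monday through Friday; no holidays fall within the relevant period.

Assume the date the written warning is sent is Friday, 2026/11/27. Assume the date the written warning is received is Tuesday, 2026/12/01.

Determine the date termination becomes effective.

The last day of the improvement period: counting 7 business days from Friday, 2026/11/27 (Nov 30, Dec 1, Dec 2, Dec 3, Dec 4, Dec 7, Dec 8, skipping weekends) reaches Tuesday, 2026/12/08.
The last day of the review period: 2026/12/08 + 21 days = 2026/12/29.
The date termination becomes effective: 71 calendar days after 2026/12/29 is 2027/03/10.

2027/03/10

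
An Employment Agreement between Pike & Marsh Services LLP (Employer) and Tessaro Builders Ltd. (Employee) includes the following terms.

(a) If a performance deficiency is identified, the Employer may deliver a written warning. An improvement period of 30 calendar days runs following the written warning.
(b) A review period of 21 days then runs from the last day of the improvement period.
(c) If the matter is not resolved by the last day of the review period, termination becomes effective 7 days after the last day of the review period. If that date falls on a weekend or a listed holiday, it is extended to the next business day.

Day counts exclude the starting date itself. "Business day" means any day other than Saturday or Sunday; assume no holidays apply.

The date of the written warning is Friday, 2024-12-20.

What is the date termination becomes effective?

2025-02-17

Adding 30 calendar days to 2024-12-20 gives 2025-01-19, which is the last day of the improvement period.
Adding 21 calendar days to 2025-01-19 gives 2025-02-09, which is the last day of the review period.
The date termination becomes effective: 7 calendar days after 2025-02-09 is 2025-02-16. That falls on a Sunday, so it rolls to the next business day, Monday, 2025-02-17.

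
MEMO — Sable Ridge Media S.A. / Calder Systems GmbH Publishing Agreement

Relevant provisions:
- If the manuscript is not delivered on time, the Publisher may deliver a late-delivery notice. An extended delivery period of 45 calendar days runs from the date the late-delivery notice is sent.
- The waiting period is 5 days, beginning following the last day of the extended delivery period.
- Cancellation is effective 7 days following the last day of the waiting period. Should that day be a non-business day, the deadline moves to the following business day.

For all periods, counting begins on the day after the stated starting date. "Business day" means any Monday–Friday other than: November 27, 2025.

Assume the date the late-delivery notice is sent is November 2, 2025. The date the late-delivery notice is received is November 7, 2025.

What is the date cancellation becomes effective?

December 29, 2025

Adding 45 calendar days to November 2, 2025 gives December 17, 2025, which is the last day of the extended delivery period.
Adding 5 calendar days to December 17, 2025 gives December 22, 2025, which is the last day of the waiting period.
The date cancellation becomes effective: 7 calendar days after December 22, 2025 is December 29, 2025. December 29, 2025 is a Monday and is not a listed holiday, so no roll-forward applies.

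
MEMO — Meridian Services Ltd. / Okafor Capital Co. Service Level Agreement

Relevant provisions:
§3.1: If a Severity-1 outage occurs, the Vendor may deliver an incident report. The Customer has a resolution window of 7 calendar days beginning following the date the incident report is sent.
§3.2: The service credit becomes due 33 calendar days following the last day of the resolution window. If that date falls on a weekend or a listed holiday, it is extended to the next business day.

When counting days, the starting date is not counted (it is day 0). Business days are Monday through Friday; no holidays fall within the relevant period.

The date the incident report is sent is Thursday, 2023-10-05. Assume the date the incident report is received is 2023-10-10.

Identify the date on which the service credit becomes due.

Adding 7 calendar days to 2023-10-05 gives 2023-10-12, which is the last day of the resolution window.
The date on which the service credit becomes due: 2023-10-12 + 33 days = 2023-11-14. 2023-11-14 is a Tuesday, so no roll-forward applies.

2023-11-14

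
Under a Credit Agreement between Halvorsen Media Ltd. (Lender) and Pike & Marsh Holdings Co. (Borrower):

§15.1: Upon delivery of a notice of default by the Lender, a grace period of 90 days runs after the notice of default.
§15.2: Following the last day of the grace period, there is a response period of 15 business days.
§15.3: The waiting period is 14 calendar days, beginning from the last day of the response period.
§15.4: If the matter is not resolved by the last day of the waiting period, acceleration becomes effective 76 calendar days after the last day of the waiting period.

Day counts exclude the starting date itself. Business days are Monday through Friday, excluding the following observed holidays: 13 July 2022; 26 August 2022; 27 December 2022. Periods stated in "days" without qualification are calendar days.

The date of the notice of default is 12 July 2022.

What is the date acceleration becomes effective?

29 January 2023

The last day of the grace period: 90 calendar days after 12 July 2022 is 10 October 2022.
From Monday, 10 October 2022, 15 business days (Oct 11, Oct 12, Oct 13, Oct 14, …, Oct 27, Oct 28, Oct 31, skipping weekends) brings us to Monday, 31 October 2022, which is the last day of the response period.
The last day of the waiting period: 14 calendar days after 31 October 2022 is 14 November 2022.
Adding 76 calendar days to 14 November 2022 gives 29 January 2023, which is the date acceleration becomes effective.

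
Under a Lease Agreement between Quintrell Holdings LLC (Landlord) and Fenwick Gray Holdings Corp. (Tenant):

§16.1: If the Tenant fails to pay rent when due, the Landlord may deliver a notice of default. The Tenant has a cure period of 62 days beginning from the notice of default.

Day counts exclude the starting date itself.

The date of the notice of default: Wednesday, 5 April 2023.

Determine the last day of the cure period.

The last day of the cure period: 62 calendar days after 5 April 2023 is 6 June 2023.

6 June 2023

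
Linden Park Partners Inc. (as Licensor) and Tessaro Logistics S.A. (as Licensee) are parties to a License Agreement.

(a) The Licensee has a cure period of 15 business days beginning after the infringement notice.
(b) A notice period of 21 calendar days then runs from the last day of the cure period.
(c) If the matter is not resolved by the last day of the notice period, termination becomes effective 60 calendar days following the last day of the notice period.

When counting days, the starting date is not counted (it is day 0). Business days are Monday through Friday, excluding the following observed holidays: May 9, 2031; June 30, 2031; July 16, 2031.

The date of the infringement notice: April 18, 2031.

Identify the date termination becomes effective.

August 1, 2031

The last day of the cure period: 15 business days after Friday, April 18, 2031, skipping weekends and the listed holiday on May 9 — Apr 21, Apr 22, Apr 23, Apr 24, …, May 7, May 8, May 12 — lands on Monday, May 12, 2031.
The last day of the notice period: May 12, 2031 + 21 days = June 2, 2031.
The date termination becomes effective: June 2, 2031 + 60 days = August 1, 2031.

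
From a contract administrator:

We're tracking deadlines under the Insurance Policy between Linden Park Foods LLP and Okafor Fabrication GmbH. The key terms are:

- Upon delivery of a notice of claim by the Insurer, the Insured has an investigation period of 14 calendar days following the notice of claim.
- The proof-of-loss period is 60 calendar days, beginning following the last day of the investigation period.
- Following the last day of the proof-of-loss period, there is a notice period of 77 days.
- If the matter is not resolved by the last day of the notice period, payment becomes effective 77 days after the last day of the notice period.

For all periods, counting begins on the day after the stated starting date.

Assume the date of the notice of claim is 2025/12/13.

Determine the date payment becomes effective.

Adding 14 calendar days to 2025/12/13 gives 2025/12/27, which is the last day of the investigation period.
The last day of the proof-of-loss period: 60 calendar days after 2025/12/27 is 2026/02/25.
Adding 77 calendar days to 2026/02/25 gives 2026/05/13, which is the last day of the notice period.
Adding 77 calendar days to 2026/05/13 gives 2026/07/29, which is the date payment becomes effective.

2026/07/29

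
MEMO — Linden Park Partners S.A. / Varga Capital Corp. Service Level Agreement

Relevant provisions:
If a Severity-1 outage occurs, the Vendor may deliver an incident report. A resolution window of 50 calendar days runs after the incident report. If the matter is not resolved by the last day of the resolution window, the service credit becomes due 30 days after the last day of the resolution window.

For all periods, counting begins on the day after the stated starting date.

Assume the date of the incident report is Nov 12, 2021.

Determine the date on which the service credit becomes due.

The last day of the resolution window: Nov 12, 2021 + 50 days = Jan 1, 2022.
The date on which the service credit becomes due: Jan 1, 2022 + 30 days = Jan 31, 2022.

Jan 31, 2022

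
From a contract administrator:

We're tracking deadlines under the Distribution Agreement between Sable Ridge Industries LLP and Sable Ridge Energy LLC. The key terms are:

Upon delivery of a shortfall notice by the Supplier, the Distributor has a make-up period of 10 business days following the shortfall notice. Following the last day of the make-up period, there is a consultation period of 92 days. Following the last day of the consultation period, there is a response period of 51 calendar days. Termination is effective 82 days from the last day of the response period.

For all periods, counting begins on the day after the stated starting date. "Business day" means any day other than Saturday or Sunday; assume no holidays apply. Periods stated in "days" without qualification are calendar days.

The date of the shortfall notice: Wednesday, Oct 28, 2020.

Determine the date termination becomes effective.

Jun 24, 2021

The last day of the make-up period: 10 business days after Wednesday, Oct 28, 2020, skipping weekends — Oct 29, Oct 30, Nov 2, Nov 3, Nov 4, Nov 5, Nov 6, Nov 9, Nov 10, Nov 11 — lands on Wednesday, Nov 11, 2020.
The last day of the consultation period: 92 calendar days after Nov 11, 2020 is Feb 11, 2021.
The last day of the response period: 51 calendar days after Feb 11, 2021 is Apr 3, 2021.
Adding 82 calendar days to Apr 3, 2021 gives Jun 24, 2021, which is the date termination becomes effective.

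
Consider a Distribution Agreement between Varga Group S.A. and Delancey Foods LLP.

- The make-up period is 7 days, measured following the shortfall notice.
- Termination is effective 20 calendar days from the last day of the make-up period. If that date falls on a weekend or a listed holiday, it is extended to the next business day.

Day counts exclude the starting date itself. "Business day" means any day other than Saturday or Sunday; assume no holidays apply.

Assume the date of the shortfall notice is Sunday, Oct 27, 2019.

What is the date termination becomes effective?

Nov 25, 2019

The last day of the make-up period: Oct 27, 2019 + 7 days = Nov 3, 2019.
Adding 20 calendar days to Nov 3, 2019 gives Nov 23, 2019, which is the date termination becomes effective. That falls on a Saturday, so it rolls to the next business day, Monday, Nov 25, 2019.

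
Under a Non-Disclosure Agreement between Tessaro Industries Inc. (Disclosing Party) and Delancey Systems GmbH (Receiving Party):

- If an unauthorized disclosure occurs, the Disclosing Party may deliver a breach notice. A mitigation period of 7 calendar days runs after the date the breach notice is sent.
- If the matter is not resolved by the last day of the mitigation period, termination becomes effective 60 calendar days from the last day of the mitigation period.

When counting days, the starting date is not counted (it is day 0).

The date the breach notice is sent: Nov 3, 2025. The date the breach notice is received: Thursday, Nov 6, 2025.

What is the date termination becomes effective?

The last day of the mitigation period: Nov 3, 2025 + 7 days = Nov 10, 2025.
Adding 60 calendar days to Nov 10, 2025 gives Jan 9, 2026, which is the date termination becomes effective.

Jan 9, 2026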